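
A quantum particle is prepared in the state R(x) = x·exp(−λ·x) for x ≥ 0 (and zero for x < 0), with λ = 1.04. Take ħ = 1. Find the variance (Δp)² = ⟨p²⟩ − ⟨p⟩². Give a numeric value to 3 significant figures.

1.08

Compute ⟨p⟩ and ⟨p²⟩ separately; (Δp)² = ⟨p²⟩ − ⟨p⟩².
Differentiate x·exp(−λ·x) with the product rule; every integrand then reduces to terms xʲ·e^(−2λx) on [0, ∞), with ∫₀^∞ xʲ·e^(−2λx) dx = j!/(2λ)^(j+1).
Normalization: ∫|R|² dx = 0.22225.
⟨p⟩ = 0.0000 and ⟨p²⟩ = 1.0816.
(Δp)² = 1.0816 − (0.0000)² = 1.0816.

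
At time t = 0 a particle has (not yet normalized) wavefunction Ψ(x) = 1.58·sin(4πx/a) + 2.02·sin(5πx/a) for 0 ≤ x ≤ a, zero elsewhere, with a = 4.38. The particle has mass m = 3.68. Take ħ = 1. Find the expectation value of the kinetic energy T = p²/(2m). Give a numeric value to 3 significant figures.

1.51

T = −(ħ²/2m) d²/dx², so ⟨T⟩ = −(ħ²/2m) ∫ Ψ*·Ψ'' dx / ∫|Ψ|² dx; with m = 3.68.
d²/dx² sin(jπx/a) = −(jπ/a)²·sin(jπx/a); on 0 ≤ x ≤ a, ∫sin²(jπx/a) dx = a/2 and ∫sin(jπx/a)·sin(lπx/a) dx = 0 for j ≠ l, so only diagonal terms survive in ∫|Ψ|² and ∫Ψ·Ψ″; ∫Ψ·Ψ′ dx = [Ψ²/2] between the walls = 0.
State is unnormalized: ∫|Ψ|² dx = 14.403, and ∫Ψ*·(−ħ²/2m · Ψ'') dx = 21.730, so ⟨T⟩ = 21.730 / 14.403.
⟨T⟩ = 1.5087.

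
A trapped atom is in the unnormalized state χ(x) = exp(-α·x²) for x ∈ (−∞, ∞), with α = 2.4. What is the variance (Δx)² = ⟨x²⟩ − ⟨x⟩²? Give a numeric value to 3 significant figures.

0.104

Compute ⟨x⟩ and ⟨x²⟩ separately, then (Δx)² = ⟨x²⟩ − ⟨x⟩².
Gaussian moments: ∫x^(2j)·e^(−2αx²) dx = (2j−1)!!/(4α)^j · √(π/(2α)), odd powers integrate to 0; here √(π/(2α)) = 0.80901.
Normalization: ∫|χ|² dx = 0.80901.
⟨x⟩ = 0.0000 and ⟨x²⟩ = 0.10417.
(Δx)² = 0.10417 − (0.0000)² = 0.10417.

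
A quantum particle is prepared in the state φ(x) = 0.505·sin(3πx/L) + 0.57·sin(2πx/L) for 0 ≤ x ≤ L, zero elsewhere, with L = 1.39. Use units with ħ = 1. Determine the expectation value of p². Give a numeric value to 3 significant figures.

p² φ = −ħ² d²φ/dx²; ⟨p²⟩ = −ħ² ∫ φ*·φ'' dx / ∫|φ|² dx.
d²/dx² sin(jπx/L) = −(jπ/L)²·sin(jπx/L); on 0 ≤ x ≤ L, ∫sin²(jπx/L) dx = L/2 and ∫sin(jπx/L)·sin(lπx/L) dx = 0 for j ≠ l, so only diagonal terms survive in ∫|φ|² and ∫φ·φ″; ∫φ·φ′ dx = [φ²/2] between the walls = 0.
State is unnormalized: ∫|φ|² dx = 0.40305, and ∫φ*·(−ħ² φ'') dx = 12.762, so ⟨p²⟩ = 12.762 / 0.40305.
⟨p²⟩ = 31.665.

31.7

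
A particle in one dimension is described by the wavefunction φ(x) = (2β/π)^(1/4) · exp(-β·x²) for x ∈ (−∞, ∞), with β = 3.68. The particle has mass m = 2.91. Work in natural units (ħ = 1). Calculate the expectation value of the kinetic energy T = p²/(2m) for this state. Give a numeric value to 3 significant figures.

T = −(ħ²/2m) d²/dx², so ⟨T⟩ = −(ħ²/2m) ∫ φ*·φ'' dx; with m = 2.91.
Gaussian moments: ∫x^(2j)·e^(−2βx²) dx = (2j−1)!!/(4β)^j · √(π/(2β)), odd powers integrate to 0; here √(π/(2β)) = 0.65334. Derivatives: d/dx e^(−βx²) = −2βx·e^(−βx²), d²/dx² e^(−βx²) = (4β²x² − 2β)·e^(−βx²).
⟨T⟩ = 0.63230.

0.632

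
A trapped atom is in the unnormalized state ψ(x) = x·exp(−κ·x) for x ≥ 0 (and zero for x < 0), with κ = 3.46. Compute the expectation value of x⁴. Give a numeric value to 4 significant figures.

0.1570

⟨x⁴⟩ = ∫ x⁴·|ψ|² dx / ∫|ψ|² dx (integrals over the domain).
Every integrand reduces to terms xʲ·e^(−2κx) on [0, ∞); use ∫₀^∞ xʲ·e^(−2κx) dx = j!/(2κ)^(j+1).
State is unnormalized: ∫|ψ|² dx = 0.0060355, and ∫ψ*·x⁴·ψ dx = 0.00094752, so ⟨x⁴⟩ = 0.00094752 / 0.0060355.
⟨x⁴⟩ = 0.15699.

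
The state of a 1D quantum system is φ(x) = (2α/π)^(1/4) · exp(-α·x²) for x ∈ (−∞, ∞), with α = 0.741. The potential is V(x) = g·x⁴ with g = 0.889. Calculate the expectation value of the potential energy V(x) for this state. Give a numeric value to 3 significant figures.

⟨V⟩ = ∫ V(x)·|φ|² dx.
Gaussian moments: ∫x^(2j)·e^(−2αx²) dx = (2j−1)!!/(4α)^j · √(π/(2α)), odd powers integrate to 0; here √(π/(2α)) = 1.4560.
⟨V⟩ = 0.30358.

0.304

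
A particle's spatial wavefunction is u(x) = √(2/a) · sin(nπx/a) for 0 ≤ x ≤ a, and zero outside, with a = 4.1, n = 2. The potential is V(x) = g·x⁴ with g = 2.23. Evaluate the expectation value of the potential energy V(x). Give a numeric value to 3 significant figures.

111.

⟨V⟩ = ∫ V(x)·|u|² dx.
With sin²θ = (1 − cos2θ)/2 on 0 ≤ x ≤ a: ∫sin²(nπx/a) dx = a/2, ∫x·sin²(nπx/a) dx = a²/4, ∫x²·sin²(nπx/a) dx = a³·(1/6 − 1/(4n²π²)); higher powers xᵏ the same way, integrating xᵏ·cos(2nπx/a) by parts.
⟨V⟩ = 110.67.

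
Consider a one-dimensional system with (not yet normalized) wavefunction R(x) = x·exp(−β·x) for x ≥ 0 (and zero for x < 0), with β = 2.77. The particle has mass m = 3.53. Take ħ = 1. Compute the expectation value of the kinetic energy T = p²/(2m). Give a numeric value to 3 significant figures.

T = −(ħ²/2m) d²/dx², so ⟨T⟩ = −(ħ²/2m) ∫ R*·R'' dx / ∫|R|² dx; with m = 3.53.
Differentiate x·exp(−β·x) with the product rule; every integrand then reduces to terms xʲ·e^(−2βx) on [0, ∞), with ∫₀^∞ xʲ·e^(−2βx) dx = j!/(2β)^(j+1).
State is unnormalized: ∫|R|² dx = 0.011763, and ∫R*·(−ħ²/2m · R'') dx = 0.012784, so ⟨T⟩ = 0.012784 / 0.011763.
⟨T⟩ = 1.0868.

1.09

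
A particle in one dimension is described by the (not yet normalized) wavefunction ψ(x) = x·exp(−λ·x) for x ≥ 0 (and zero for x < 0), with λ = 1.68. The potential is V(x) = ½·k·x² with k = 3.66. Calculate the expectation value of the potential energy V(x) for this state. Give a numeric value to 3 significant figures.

1.95

⟨V⟩ = ∫ V(x)·|ψ|² dx / ∫|ψ|² dx.
Every integrand reduces to terms xʲ·e^(−2λx) on [0, ∞); use ∫₀^∞ xʲ·e^(−2λx) dx = j!/(2λ)^(j+1).
State is unnormalized: ∫|ψ|² dx = 0.052724, and ∫ψ*·V(x)·ψ dx = 0.10256, so ⟨V⟩ = 0.10256 / 0.052724.
⟨V⟩ = 1.9452.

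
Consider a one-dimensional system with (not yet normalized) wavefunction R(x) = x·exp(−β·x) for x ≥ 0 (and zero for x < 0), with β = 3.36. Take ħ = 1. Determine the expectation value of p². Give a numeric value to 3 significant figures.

p² R = −ħ² d²R/dx²; ⟨p²⟩ = −ħ² ∫ R*·R'' dx / ∫|R|² dx.
Differentiate x·exp(−β·x) with the product rule; every integrand then reduces to terms xʲ·e^(−2βx) on [0, ∞), with ∫₀^∞ xʲ·e^(−2βx) dx = j!/(2β)^(j+1).
State is unnormalized: ∫|R|² dx = 0.0065906, and ∫R*·(−ħ² R'') dx = 0.074405, so ⟨p²⟩ = 0.074405 / 0.0065906.
⟨p²⟩ = 11.290.

11.3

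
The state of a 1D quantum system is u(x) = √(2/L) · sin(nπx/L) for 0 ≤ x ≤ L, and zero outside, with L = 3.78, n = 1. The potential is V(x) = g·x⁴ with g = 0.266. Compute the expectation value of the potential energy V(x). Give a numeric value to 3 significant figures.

⟨V⟩ = ∫ V(x)·|u|² dx.
With sin²θ = (1 − cos2θ)/2 on 0 ≤ x ≤ L: ∫sin²(nπx/L) dx = L/2, ∫x·sin²(nπx/L) dx = L²/4, ∫x²·sin²(nπx/L) dx = L³·(1/6 − 1/(4n²π²)); higher powers xᵏ the same way, integrating xᵏ·cos(2nπx/L) by parts.
⟨V⟩ = 6.1951.

6.20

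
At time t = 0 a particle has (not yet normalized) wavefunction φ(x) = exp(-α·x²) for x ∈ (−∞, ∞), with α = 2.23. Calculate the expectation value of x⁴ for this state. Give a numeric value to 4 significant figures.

⟨x⁴⟩ = ∫ x⁴·|φ|² dx / ∫|φ|² dx (integrals over the domain).
Gaussian moments: ∫x^(2j)·e^(−2αx²) dx = (2j−1)!!/(4α)^j · √(π/(2α)), odd powers integrate to 0; here √(π/(2α)) = 0.83928.
State is unnormalized: ∫|φ|² dx = 0.83928, and ∫φ*·x⁴·φ dx = 0.031645, so ⟨x⁴⟩ = 0.031645 / 0.83928.
⟨x⁴⟩ = 0.037704.

0.03770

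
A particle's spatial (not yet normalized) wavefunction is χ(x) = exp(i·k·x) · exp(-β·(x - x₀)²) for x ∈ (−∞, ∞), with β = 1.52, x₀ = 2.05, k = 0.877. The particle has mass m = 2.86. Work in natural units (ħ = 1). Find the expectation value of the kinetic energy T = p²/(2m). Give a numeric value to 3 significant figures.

0.400

T = −(ħ²/2m) d²/dx², so ⟨T⟩ = −(ħ²/2m) ∫ χ*·χ'' dx / ∫|χ|² dx; with m = 2.86.
Gaussian moments (u = x − x₀): ∫u^(2j)·e^(−2βu²) du = (2j−1)!!/(4β)^j · √(π/(2β)), odd powers integrate to 0; here √(π/(2β)) = 1.0166. Derivatives: χ′ = (ik − 2βu)·χ, χ″ = ((ik − 2βu)² − 2β)·χ; the odd-in-u pieces drop out.
State is unnormalized: ∫|χ|² dx = 1.0166, and ∫χ*·(−ħ²/2m · χ'') dx = 0.40683, so ⟨T⟩ = 0.40683 / 1.0166.
⟨T⟩ = 0.40020.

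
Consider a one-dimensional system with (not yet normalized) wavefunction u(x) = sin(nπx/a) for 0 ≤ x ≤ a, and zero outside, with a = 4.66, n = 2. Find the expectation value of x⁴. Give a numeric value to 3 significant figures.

⟨x⁴⟩ = ∫ x⁴·|u|² dx / ∫|u|² dx (integrals over the domain).
With sin²θ = (1 − cos2θ)/2 on 0 ≤ x ≤ a: ∫sin²(nπx/a) dx = a/2, ∫x·sin²(nπx/a) dx = a²/4, ∫x²·sin²(nπx/a) dx = a³·(1/6 − 1/(4n²π²)); higher powers xᵏ the same way, integrating xᵏ·cos(2nπx/a) by parts.
State is unnormalized: ∫|u|² dx = 2.3300, and ∫u*·x⁴·u dx = 192.98, so ⟨x⁴⟩ = 192.98 / 2.3300.
⟨x⁴⟩ = 82.822.

82.8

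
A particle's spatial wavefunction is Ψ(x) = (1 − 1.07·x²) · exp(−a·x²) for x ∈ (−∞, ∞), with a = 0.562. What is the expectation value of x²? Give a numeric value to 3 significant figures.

⟨x²⟩ = ∫ x²·|Ψ|² dx / ∫|Ψ|² dx (integrals over the domain).
Expand each integrand as polynomial × e^(−2ax²) and use ∫x^(2j)·e^(−2ax²) dx = (2j−1)!!/(4a)^j · √(π/(2a)), odd powers → 0; here √(π/(2a)) = 1.6718.
State is unnormalized: ∫|Ψ|² dx = 1.2166, and ∫Ψ*·x²·Ψ dx = 1.1471, so ⟨x²⟩ = 1.1471 / 1.2166.
⟨x²⟩ = 0.94289.

0.943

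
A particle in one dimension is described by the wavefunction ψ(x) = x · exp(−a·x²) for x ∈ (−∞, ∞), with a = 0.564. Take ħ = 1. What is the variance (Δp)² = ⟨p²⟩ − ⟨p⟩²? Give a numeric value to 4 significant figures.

Compute ⟨p⟩ and ⟨p²⟩ separately; (Δp)² = ⟨p²⟩ − ⟨p⟩².
Expand each integrand as polynomial × e^(−2ax²) and use ∫x^(2j)·e^(−2ax²) dx = (2j−1)!!/(4a)^j · √(π/(2a)), odd powers → 0; here √(π/(2a)) = 1.6689. Differentiate with the product rule, d/dx e^(−ax²) = −2ax·e^(−ax²).
Normalization: ∫|ψ|² dx = 0.73974.
⟨p⟩ = 0.0000 and ⟨p²⟩ = 1.6920.
(Δp)² = 1.6920 − (0.0000)² = 1.6920.

1.692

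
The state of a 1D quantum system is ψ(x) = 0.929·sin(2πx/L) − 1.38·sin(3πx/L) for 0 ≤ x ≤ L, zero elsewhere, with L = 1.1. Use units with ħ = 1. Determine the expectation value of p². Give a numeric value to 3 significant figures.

60.7

p² ψ = −ħ² d²ψ/dx²; ⟨p²⟩ = −ħ² ∫ ψ*·ψ'' dx / ∫|ψ|² dx.
d²/dx² sin(jπx/L) = −(jπ/L)²·sin(jπx/L); on 0 ≤ x ≤ L, ∫sin²(jπx/L) dx = L/2 and ∫sin(jπx/L)·sin(lπx/L) dx = 0 for j ≠ l, so only diagonal terms survive in ∫|ψ|² and ∫ψ·ψ″; ∫ψ·ψ′ dx = [ψ²/2] between the walls = 0.
State is unnormalized: ∫|ψ|² dx = 1.5221, and ∫ψ*·(−ħ² ψ'') dx = 92.378, so ⟨p²⟩ = 92.378 / 1.5221.
⟨p²⟩ = 60.692.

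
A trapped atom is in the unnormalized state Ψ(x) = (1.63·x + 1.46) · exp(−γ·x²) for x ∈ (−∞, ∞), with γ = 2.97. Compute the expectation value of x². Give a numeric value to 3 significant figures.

⟨x²⟩ = ∫ x²·|Ψ|² dx / ∫|Ψ|² dx (integrals over the domain).
Expand each integrand as polynomial × e^(−2γx²) and use ∫x^(2j)·e^(−2γx²) dx = (2j−1)!!/(4γ)^j · √(π/(2γ)), odd powers → 0; here √(π/(2γ)) = 0.72725.
State is unnormalized: ∫|Ψ|² dx = 1.7128, and ∫Ψ*·x²·Ψ dx = 0.17156, so ⟨x²⟩ = 0.17156 / 1.7128.
⟨x²⟩ = 0.10016.

0.100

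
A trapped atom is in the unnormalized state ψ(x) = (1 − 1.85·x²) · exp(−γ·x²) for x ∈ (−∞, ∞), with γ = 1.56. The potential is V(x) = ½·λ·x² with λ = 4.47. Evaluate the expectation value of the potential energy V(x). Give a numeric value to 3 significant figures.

⟨V⟩ = ∫ V(x)·|ψ|² dx / ∫|ψ|² dx.
Expand each integrand as polynomial × e^(−2γx²) and use ∫x^(2j)·e^(−2γx²) dx = (2j−1)!!/(4γ)^j · √(π/(2γ)), odd powers → 0; here √(π/(2γ)) = 1.0035.
State is unnormalized: ∫|ψ|² dx = 0.67306, and ∫ψ*·V(x)·ψ dx = 0.19394, so ⟨V⟩ = 0.19394 / 0.67306.
⟨V⟩ = 0.28815.

0.288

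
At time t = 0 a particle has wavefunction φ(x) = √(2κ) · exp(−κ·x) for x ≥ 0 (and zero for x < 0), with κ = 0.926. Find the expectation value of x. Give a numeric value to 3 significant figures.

0.540

⟨x⟩ = ∫ x·|φ|² dx (integrals over the domain).
Every integrand reduces to terms xʲ·e^(−2κx) on [0, ∞); use ∫₀^∞ xʲ·e^(−2κx) dx = j!/(2κ)^(j+1).
⟨x⟩ = 0.53996.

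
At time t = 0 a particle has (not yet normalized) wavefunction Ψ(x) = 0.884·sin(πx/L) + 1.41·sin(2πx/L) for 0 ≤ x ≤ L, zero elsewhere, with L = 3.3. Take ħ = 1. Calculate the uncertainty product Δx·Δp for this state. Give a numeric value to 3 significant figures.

Δx = √(⟨x²⟩−⟨x⟩²), Δp = √(⟨p²⟩−⟨p⟩²).
On 0 ≤ x ≤ L (j ≠ l): ∫sin²(jπx/L) dx = L/2, ∫sin(jπx/L)·sin(lπx/L) dx = 0; diagonal moments ∫x·sin²(jπx/L) dx = L²/4, ∫x²·sin²(jπx/L) dx = L³·(1/6 − 1/(4j²π²)); cross terms ∫x·sin(jπx/L)·sin(lπx/L) dx = 0 for j + l even and −4jlL²/(π²(j² − l²)²) for j + l odd, ∫x²·sin(jπx/L)·sin(lπx/L) dx = (−1)^(j+l)·4jlL³/(π²(j² − l²)²); higher powers the same way via product-to-sum and parts. d²/dx² sin(jπx/L) = −(jπ/L)²·sin(jπx/L); on 0 ≤ x ≤ L, ∫sin²(jπx/L) dx = L/2 and ∫sin(jπx/L)·sin(lπx/L) dx = 0 for j ≠ l, so only diagonal terms survive in ∫|Ψ|² and ∫Ψ·Ψ″; ∫Ψ·Ψ′ dx = [Ψ²/2] between the walls = 0.
Normalization: ∫|Ψ|² dx = 4.5698.
⟨x⟩ = 1.1150, ⟨x²⟩ = 1.6097 ⇒ Δx = 0.60545.
⟨p⟩ = 0.0000, ⟨p²⟩ = 2.8580 ⇒ Δp = 1.6906.
Δx·Δp = 1.0235.

1.02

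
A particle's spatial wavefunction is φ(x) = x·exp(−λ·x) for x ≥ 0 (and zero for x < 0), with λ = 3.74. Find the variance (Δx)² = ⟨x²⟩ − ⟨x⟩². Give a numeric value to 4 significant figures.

Compute ⟨x⟩ and ⟨x²⟩ separately, then (Δx)² = ⟨x²⟩ − ⟨x⟩².
Every integrand reduces to terms xʲ·e^(−2λx) on [0, ∞); use ∫₀^∞ xʲ·e^(−2λx) dx = j!/(2λ)^(j+1).
Normalization: ∫|φ|² dx = 0.0047789.
⟨x⟩ = 0.40107 and ⟨x²⟩ = 0.21448.
(Δx)² = 0.21448 − (0.40107)² = 0.053619.

0.05362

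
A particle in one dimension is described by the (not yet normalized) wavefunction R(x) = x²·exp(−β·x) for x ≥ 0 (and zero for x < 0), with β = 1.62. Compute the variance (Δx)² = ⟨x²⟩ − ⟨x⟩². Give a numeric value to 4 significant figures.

Compute ⟨x⟩ and ⟨x²⟩ separately, then (Δx)² = ⟨x²⟩ − ⟨x⟩².
Every integrand reduces to terms xʲ·e^(−2βx) on [0, ∞); use ∫₀^∞ xʲ·e^(−2βx) dx = j!/(2β)^(j+1).
Normalization: ∫|R|² dx = 0.067218.
⟨x⟩ = 1.5432 and ⟨x²⟩ = 2.8578.
(Δx)² = 2.8578 − (1.5432)² = 0.47630.

0.4763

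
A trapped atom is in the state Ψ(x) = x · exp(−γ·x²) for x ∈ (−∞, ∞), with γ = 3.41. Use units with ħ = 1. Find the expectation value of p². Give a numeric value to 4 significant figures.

10.23

p² Ψ = −ħ² d²Ψ/dx²; ⟨p²⟩ = −ħ² ∫ Ψ*·Ψ'' dx / ∫|Ψ|² dx.
Expand each integrand as polynomial × e^(−2γx²) and use ∫x^(2j)·e^(−2γx²) dx = (2j−1)!!/(4γ)^j · √(π/(2γ)), odd powers → 0; here √(π/(2γ)) = 0.67871. Differentiate with the product rule, d/dx e^(−γx²) = −2γx·e^(−γx²).
State is unnormalized: ∫|Ψ|² dx = 0.049759, and ∫Ψ*·(−ħ² Ψ'') dx = 0.50903, so ⟨p²⟩ = 0.50903 / 0.049759.
⟨p²⟩ = 10.230.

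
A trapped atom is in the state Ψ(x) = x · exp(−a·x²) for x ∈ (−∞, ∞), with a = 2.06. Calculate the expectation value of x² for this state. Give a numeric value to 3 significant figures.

⟨x²⟩ = ∫ x²·|Ψ|² dx / ∫|Ψ|² dx (integrals over the domain).
Expand each integrand as polynomial × e^(−2ax²) and use ∫x^(2j)·e^(−2ax²) dx = (2j−1)!!/(4a)^j · √(π/(2a)), odd powers → 0; here √(π/(2a)) = 0.87323.
State is unnormalized: ∫|Ψ|² dx = 0.10597, and ∫Ψ*·x²·Ψ dx = 0.038583, so ⟨x²⟩ = 0.038583 / 0.10597.
⟨x²⟩ = 0.36408.

0.364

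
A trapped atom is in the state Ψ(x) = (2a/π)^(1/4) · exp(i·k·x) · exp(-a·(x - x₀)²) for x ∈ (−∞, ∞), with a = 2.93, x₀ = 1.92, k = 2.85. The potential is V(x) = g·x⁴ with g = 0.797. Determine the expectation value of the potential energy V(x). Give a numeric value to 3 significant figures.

⟨V⟩ = ∫ V(x)·|Ψ|² dx.
Gaussian moments (u = x − x₀): ∫u^(2j)·e^(−2au²) du = (2j−1)!!/(4a)^j · √(π/(2a)), odd powers integrate to 0; here √(π/(2a)) = 0.73219.
⟨V⟩ = 12.352.

12.4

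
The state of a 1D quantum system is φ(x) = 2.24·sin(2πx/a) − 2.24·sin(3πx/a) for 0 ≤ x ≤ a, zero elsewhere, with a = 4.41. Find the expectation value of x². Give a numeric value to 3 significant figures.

10.1

⟨x²⟩ = ∫ x²·|φ|² dx / ∫|φ|² dx (integrals over the domain).
On 0 ≤ x ≤ a (j ≠ l): ∫sin²(jπx/a) dx = a/2, ∫sin(jπx/a)·sin(lπx/a) dx = 0; diagonal moments ∫x·sin²(jπx/a) dx = a²/4, ∫x²·sin²(jπx/a) dx = a³·(1/6 − 1/(4j²π²)); cross terms ∫x·sin(jπx/a)·sin(lπx/a) dx = 0 for j + l even and −4jla²/(π²(j² − l²)²) for j + l odd, ∫x²·sin(jπx/a)·sin(lπx/a) dx = (−1)^(j+l)·4jla³/(π²(j² − l²)²); higher powers the same way via product-to-sum and parts.
State is unnormalized: ∫|φ|² dx = 22.128, and ∫φ*·x²·φ dx = 223.23, so ⟨x²⟩ = 223.23 / 22.128.
⟨x²⟩ = 10.088.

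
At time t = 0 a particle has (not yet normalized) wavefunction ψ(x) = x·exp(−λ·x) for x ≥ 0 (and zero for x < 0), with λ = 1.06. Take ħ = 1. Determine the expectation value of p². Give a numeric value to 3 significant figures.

1.12

p² ψ = −ħ² d²ψ/dx²; ⟨p²⟩ = −ħ² ∫ ψ*·ψ'' dx / ∫|ψ|² dx.
Differentiate x·exp(−λ·x) with the product rule; every integrand then reduces to terms xʲ·e^(−2λx) on [0, ∞), with ∫₀^∞ xʲ·e^(−2λx) dx = j!/(2λ)^(j+1).
State is unnormalized: ∫|ψ|² dx = 0.20990, and ∫ψ*·(−ħ² ψ'') dx = 0.23585, so ⟨p²⟩ = 0.23585 / 0.20990.
⟨p²⟩ = 1.1236.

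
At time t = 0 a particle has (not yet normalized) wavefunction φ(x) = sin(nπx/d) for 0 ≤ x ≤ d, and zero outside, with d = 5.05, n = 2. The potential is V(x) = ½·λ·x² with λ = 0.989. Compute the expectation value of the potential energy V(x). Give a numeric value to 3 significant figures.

4.04

⟨V⟩ = ∫ V(x)·|φ|² dx / ∫|φ|² dx.
With sin²θ = (1 − cos2θ)/2 on 0 ≤ x ≤ d: ∫sin²(nπx/d) dx = d/2, ∫x·sin²(nπx/d) dx = d²/4, ∫x²·sin²(nπx/d) dx = d³·(1/6 − 1/(4n²π²)); higher powers xᵏ the same way, integrating xᵏ·cos(2nπx/d) by parts.
State is unnormalized: ∫|φ|² dx = 2.5250, and ∫φ*·V(x)·φ dx = 10.211, so ⟨V⟩ = 10.211 / 2.5250.
⟨V⟩ = 4.0439.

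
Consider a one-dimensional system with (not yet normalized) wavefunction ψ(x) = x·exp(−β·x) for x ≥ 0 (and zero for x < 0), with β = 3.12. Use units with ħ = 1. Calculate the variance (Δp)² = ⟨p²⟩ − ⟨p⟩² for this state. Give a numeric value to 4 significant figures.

Compute ⟨p⟩ and ⟨p²⟩ separately; (Δp)² = ⟨p²⟩ − ⟨p⟩².
Differentiate x·exp(−β·x) with the product rule; every integrand then reduces to terms xʲ·e^(−2βx) on [0, ∞), with ∫₀^∞ xʲ·e^(−2βx) dx = j!/(2β)^(j+1).
Normalization: ∫|ψ|² dx = 0.0082314.
⟨p⟩ = 0.0000 and ⟨p²⟩ = 9.7344.
(Δp)² = 9.7344 − (0.0000)² = 9.7344.

9.734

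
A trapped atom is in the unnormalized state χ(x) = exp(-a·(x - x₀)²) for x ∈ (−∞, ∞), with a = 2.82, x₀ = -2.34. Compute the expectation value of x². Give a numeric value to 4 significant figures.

5.564

⟨x²⟩ = ∫ x²·|χ|² dx / ∫|χ|² dx (integrals over the domain).
Gaussian moments (u = x − x₀): ∫u^(2j)·e^(−2au²) du = (2j−1)!!/(4a)^j · √(π/(2a)), odd powers integrate to 0; here √(π/(2a)) = 0.74634.
State is unnormalized: ∫|χ|² dx = 0.74634, and ∫χ*·x²·χ dx = 4.1528, so ⟨x²⟩ = 4.1528 / 0.74634.
⟨x²⟩ = 5.5643.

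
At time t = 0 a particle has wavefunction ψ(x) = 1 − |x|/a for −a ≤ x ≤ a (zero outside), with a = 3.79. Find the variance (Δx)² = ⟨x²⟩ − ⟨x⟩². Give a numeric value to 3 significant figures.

1.44

Compute ⟨x⟩ and ⟨x²⟩ separately, then (Δx)² = ⟨x²⟩ − ⟨x⟩².
ψ is even, so ∫ over [−a, a] = 2∫₀ᵃ with ψ = 1 − x/a there: ∫₀ᵃ (1 − x/a)² dx = a/3, ∫₀ᵃ x²(1 − x/a)² dx = a³/30, ∫₀ᵃ x⁴(1 − x/a)² dx = a⁵/105.
Normalization: ∫|ψ|² dx = 2.5267.
⟨x⟩ = 0.0000 and ⟨x²⟩ = 1.4364.
(Δx)² = 1.4364 − (0.0000)² = 1.4364.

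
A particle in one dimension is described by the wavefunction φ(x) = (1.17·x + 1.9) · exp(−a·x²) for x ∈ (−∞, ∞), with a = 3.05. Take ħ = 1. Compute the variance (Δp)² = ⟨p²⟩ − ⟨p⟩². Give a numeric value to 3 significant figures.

Compute ⟨p⟩ and ⟨p²⟩ separately; (Δp)² = ⟨p²⟩ − ⟨p⟩².
Expand each integrand as polynomial × e^(−2ax²) and use ∫x^(2j)·e^(−2ax²) dx = (2j−1)!!/(4a)^j · √(π/(2a)), odd powers → 0; here √(π/(2a)) = 0.71765. Differentiate with the product rule, d/dx e^(−ax²) = −2ax·e^(−ax²).
Normalization: ∫|φ|² dx = 2.6712.
⟨p⟩ = 0.0000 and ⟨p²⟩ = 3.2339.
(Δp)² = 3.2339 − (0.0000)² = 3.2339.

3.23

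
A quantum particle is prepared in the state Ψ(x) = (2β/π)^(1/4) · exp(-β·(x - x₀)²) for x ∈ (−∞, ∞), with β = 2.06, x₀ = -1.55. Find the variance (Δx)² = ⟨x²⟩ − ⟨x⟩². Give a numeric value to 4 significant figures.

0.1214

Compute ⟨x⟩ and ⟨x²⟩ separately, then (Δx)² = ⟨x²⟩ − ⟨x⟩².
Gaussian moments (u = x − x₀): ∫u^(2j)·e^(−2βu²) du = (2j−1)!!/(4β)^j · √(π/(2β)), odd powers integrate to 0; here √(π/(2β)) = 0.87323.
⟨x⟩ = -1.5500 and ⟨x²⟩ = 2.5239.
(Δx)² = 2.5239 − (-1.5500)² = 0.12136.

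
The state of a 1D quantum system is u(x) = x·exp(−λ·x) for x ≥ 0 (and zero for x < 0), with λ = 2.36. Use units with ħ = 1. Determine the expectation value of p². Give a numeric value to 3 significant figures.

5.57

p² u = −ħ² d²u/dx²; ⟨p²⟩ = −ħ² ∫ u*·u'' dx / ∫|u|² dx.
Differentiate x·exp(−λ·x) with the product rule; every integrand then reduces to terms xʲ·e^(−2λx) on [0, ∞), with ∫₀^∞ xʲ·e^(−2λx) dx = j!/(2λ)^(j+1).
State is unnormalized: ∫|u|² dx = 0.019020, and ∫u*·(−ħ² u'') dx = 0.10593, so ⟨p²⟩ = 0.10593 / 0.019020.
⟨p²⟩ = 5.5696.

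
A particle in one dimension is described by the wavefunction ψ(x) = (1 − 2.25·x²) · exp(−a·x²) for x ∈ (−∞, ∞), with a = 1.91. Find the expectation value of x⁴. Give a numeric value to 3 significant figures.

⟨x⁴⟩ = ∫ x⁴·|ψ|² dx / ∫|ψ|² dx (integrals over the domain).
Expand each integrand as polynomial × e^(−2ax²) and use ∫x^(2j)·e^(−2ax²) dx = (2j−1)!!/(4a)^j · √(π/(2a)), odd powers → 0; here √(π/(2a)) = 0.90687.
State is unnormalized: ∫|ψ|² dx = 0.60868, and ∫ψ*·x⁴·ψ dx = 0.050832, so ⟨x⁴⟩ = 0.050832 / 0.60868.
⟨x⁴⟩ = 0.083512.

0.0835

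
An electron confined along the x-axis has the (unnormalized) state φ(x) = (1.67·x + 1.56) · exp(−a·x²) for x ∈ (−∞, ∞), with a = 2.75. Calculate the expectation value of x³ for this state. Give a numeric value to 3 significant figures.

⟨x³⟩ = ∫ x³·|φ|² dx / ∫|φ|² dx (integrals over the domain).
Expand each integrand as polynomial × e^(−2ax²) and use ∫x^(2j)·e^(−2ax²) dx = (2j−1)!!/(4a)^j · √(π/(2a)), odd powers → 0; here √(π/(2a)) = 0.75578.
State is unnormalized: ∫|φ|² dx = 2.0309, and ∫φ*·x³·φ dx = 0.097634, so ⟨x³⟩ = 0.097634 / 2.0309.
⟨x³⟩ = 0.048075.

0.0481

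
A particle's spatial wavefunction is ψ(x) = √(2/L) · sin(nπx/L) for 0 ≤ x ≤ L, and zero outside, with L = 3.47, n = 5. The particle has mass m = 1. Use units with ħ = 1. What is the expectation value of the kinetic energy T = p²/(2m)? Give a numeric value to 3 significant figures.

10.2

T = −(ħ²/2m) d²/dx², so ⟨T⟩ = −(ħ²/2m) ∫ ψ*·ψ'' dx; with m = 1.
d/dx sin(nπx/L) = (nπ/L)·cos(nπx/L) and d²/dx² sin(nπx/L) = −(nπ/L)²·sin(nπx/L); on 0 ≤ x ≤ L, ∫sin²(nπx/L) dx = L/2 and ∫sin(nπx/L)·cos(nπx/L) dx = 0.
⟨T⟩ = 10.246.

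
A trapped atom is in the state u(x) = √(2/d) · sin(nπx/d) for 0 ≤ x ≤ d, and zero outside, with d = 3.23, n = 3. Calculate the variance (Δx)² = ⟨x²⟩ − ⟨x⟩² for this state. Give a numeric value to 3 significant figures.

0.811

Compute ⟨x⟩ and ⟨x²⟩ separately, then (Δx)² = ⟨x²⟩ − ⟨x⟩².
With sin²θ = (1 − cos2θ)/2 on 0 ≤ x ≤ d: ∫sin²(nπx/d) dx = d/2, ∫x·sin²(nπx/d) dx = d²/4, ∫x²·sin²(nπx/d) dx = d³·(1/6 − 1/(4n²π²)); higher powers xᵏ the same way, integrating xᵏ·cos(2nπx/d) by parts.
⟨x⟩ = 1.6150 and ⟨x²⟩ = 3.4189.
(Δx)² = 3.4189 − (1.6150)² = 0.81068.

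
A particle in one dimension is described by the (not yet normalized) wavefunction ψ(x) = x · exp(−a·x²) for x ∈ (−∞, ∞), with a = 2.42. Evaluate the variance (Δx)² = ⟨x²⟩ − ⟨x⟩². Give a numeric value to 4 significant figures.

Compute ⟨x⟩ and ⟨x²⟩ separately, then (Δx)² = ⟨x²⟩ − ⟨x⟩².
Expand each integrand as polynomial × e^(−2ax²) and use ∫x^(2j)·e^(−2ax²) dx = (2j−1)!!/(4a)^j · √(π/(2a)), odd powers → 0; here √(π/(2a)) = 0.80566.
Normalization: ∫|ψ|² dx = 0.083229.
⟨x⟩ = 0.0000 and ⟨x²⟩ = 0.30992.
(Δx)² = 0.30992 − (0.0000)² = 0.30992.

0.3099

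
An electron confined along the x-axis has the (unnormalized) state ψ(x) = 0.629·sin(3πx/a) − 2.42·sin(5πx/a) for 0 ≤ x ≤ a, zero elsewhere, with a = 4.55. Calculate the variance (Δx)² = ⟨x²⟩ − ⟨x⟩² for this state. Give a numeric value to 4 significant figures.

1.200

Compute ⟨x⟩ and ⟨x²⟩ separately, then (Δx)² = ⟨x²⟩ − ⟨x⟩².
On 0 ≤ x ≤ a (j ≠ l): ∫sin²(jπx/a) dx = a/2, ∫sin(jπx/a)·sin(lπx/a) dx = 0; diagonal moments ∫x·sin²(jπx/a) dx = a²/4, ∫x²·sin²(jπx/a) dx = a³·(1/6 − 1/(4j²π²)); cross terms ∫x·sin(jπx/a)·sin(lπx/a) dx = 0 for j + l even and −4jla²/(π²(j² − l²)²) for j + l odd, ∫x²·sin(jπx/a)·sin(lπx/a) dx = (−1)^(j+l)·4jla³/(π²(j² − l²)²); higher powers the same way via product-to-sum and parts.
Normalization: ∫|ψ|² dx = 14.223.
⟨x⟩ = 2.2750 and ⟨x²⟩ = 6.3754.
(Δx)² = 6.3754 − (2.2750)² = 1.1998.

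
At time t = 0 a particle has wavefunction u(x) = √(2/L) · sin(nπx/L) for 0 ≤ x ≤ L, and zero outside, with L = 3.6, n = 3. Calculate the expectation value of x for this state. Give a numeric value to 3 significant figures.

⟨x⟩ = ∫ x·|u|² dx (integrals over the domain).
With sin²θ = (1 − cos2θ)/2 on 0 ≤ x ≤ L: ∫sin²(nπx/L) dx = L/2, ∫x·sin²(nπx/L) dx = L²/4, ∫x²·sin²(nπx/L) dx = L³·(1/6 − 1/(4n²π²)); higher powers xᵏ the same way, integrating xᵏ·cos(2nπx/L) by parts.
⟨x⟩ = 1.8000.

1.80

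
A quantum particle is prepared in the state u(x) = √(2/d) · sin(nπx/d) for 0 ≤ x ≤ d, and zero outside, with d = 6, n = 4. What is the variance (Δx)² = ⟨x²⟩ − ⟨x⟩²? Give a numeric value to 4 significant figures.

2.886

Compute ⟨x⟩ and ⟨x²⟩ separately, then (Δx)² = ⟨x²⟩ − ⟨x⟩².
With sin²θ = (1 − cos2θ)/2 on 0 ≤ x ≤ d: ∫sin²(nπx/d) dx = d/2, ∫x·sin²(nπx/d) dx = d²/4, ∫x²·sin²(nπx/d) dx = d³·(1/6 − 1/(4n²π²)); higher powers xᵏ the same way, integrating xᵏ·cos(2nπx/d) by parts.
⟨x⟩ = 3.0000 and ⟨x²⟩ = 11.886.
(Δx)² = 11.886 − (3.0000)² = 2.8860.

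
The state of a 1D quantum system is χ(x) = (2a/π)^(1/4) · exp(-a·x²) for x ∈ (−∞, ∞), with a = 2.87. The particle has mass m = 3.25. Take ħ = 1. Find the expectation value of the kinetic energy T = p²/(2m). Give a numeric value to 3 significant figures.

0.442

T = −(ħ²/2m) d²/dx², so ⟨T⟩ = −(ħ²/2m) ∫ χ*·χ'' dx; with m = 3.25.
Gaussian moments: ∫x^(2j)·e^(−2ax²) dx = (2j−1)!!/(4a)^j · √(π/(2a)), odd powers integrate to 0; here √(π/(2a)) = 0.73981. Derivatives: d/dx e^(−ax²) = −2ax·e^(−ax²), d²/dx² e^(−ax²) = (4a²x² − 2a)·e^(−ax²).
⟨T⟩ = 0.44154.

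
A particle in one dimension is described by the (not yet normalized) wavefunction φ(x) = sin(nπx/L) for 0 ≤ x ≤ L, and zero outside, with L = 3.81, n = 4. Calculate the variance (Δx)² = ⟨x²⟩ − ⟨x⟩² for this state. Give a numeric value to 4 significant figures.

Compute ⟨x⟩ and ⟨x²⟩ separately, then (Δx)² = ⟨x²⟩ − ⟨x⟩².
With sin²θ = (1 − cos2θ)/2 on 0 ≤ x ≤ L: ∫sin²(nπx/L) dx = L/2, ∫x·sin²(nπx/L) dx = L²/4, ∫x²·sin²(nπx/L) dx = L³·(1/6 − 1/(4n²π²)); higher powers xᵏ the same way, integrating xᵏ·cos(2nπx/L) by parts.
Normalization: ∫|φ|² dx = 1.9050.
⟨x⟩ = 1.9050 and ⟨x²⟩ = 4.7927.
(Δx)² = 4.7927 − (1.9050)² = 1.1637.

1.164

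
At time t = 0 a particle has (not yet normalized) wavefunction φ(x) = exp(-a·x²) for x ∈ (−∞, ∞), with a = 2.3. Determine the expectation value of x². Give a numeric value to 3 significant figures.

⟨x²⟩ = ∫ x²·|φ|² dx / ∫|φ|² dx (integrals over the domain).
Gaussian moments: ∫x^(2j)·e^(−2ax²) dx = (2j−1)!!/(4a)^j · √(π/(2a)), odd powers integrate to 0; here √(π/(2a)) = 0.82641.
State is unnormalized: ∫|φ|² dx = 0.82641, and ∫φ*·x²·φ dx = 0.089827, so ⟨x²⟩ = 0.089827 / 0.82641.
⟨x²⟩ = 0.10870.

0.109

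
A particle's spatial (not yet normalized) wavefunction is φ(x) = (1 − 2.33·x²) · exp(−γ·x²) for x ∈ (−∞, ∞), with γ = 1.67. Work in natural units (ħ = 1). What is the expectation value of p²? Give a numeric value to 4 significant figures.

6.379

p² φ = −ħ² d²φ/dx²; ⟨p²⟩ = −ħ² ∫ φ*·φ'' dx / ∫|φ|² dx.
Expand each integrand as polynomial × e^(−2γx²) and use ∫x^(2j)·e^(−2γx²) dx = (2j−1)!!/(4γ)^j · √(π/(2γ)), odd powers → 0; here √(π/(2γ)) = 0.96984. Differentiate with the product rule, d/dx e^(−γx²) = −2γx·e^(−γx²).
State is unnormalized: ∫|φ|² dx = 0.64726, and ∫φ*·(−ħ² φ'') dx = 4.1289, so ⟨p²⟩ = 4.1289 / 0.64726.
⟨p²⟩ = 6.3790.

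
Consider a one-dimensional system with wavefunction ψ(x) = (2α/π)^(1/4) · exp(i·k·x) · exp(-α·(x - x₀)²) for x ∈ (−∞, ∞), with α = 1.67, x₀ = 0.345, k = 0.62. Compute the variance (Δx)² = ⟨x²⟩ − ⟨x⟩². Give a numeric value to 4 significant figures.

0.1497

Compute ⟨x⟩ and ⟨x²⟩ separately, then (Δx)² = ⟨x²⟩ − ⟨x⟩².
Gaussian moments (u = x − x₀): ∫u^(2j)·e^(−2αu²) du = (2j−1)!!/(4α)^j · √(π/(2α)), odd powers integrate to 0; here √(π/(2α)) = 0.96984.
⟨x⟩ = 0.34500 and ⟨x²⟩ = 0.26873.
(Δx)² = 0.26873 − (0.34500)² = 0.14970.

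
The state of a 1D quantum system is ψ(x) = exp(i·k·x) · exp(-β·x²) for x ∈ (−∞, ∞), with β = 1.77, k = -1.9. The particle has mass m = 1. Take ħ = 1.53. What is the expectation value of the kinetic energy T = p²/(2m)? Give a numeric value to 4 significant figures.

T = −(ħ²/2m) d²/dx², so ⟨T⟩ = −(ħ²/2m) ∫ ψ*·ψ'' dx / ∫|ψ|² dx; with m = 1.
Gaussian moments: ∫x^(2j)·e^(−2βx²) dx = (2j−1)!!/(4β)^j · √(π/(2β)), odd powers integrate to 0; here √(π/(2β)) = 0.94205. Derivatives: ψ′ = (ik − 2βx)·ψ, ψ″ = ((ik − 2βx)² − 2β)·ψ; the odd-in-x pieces drop out.
State is unnormalized: ∫|ψ|² dx = 0.94205, and ∫ψ*·(−ħ²/2m · ψ'') dx = 5.9321, so ⟨T⟩ = 5.9321 / 0.94205.
⟨T⟩ = 6.2970.

6.297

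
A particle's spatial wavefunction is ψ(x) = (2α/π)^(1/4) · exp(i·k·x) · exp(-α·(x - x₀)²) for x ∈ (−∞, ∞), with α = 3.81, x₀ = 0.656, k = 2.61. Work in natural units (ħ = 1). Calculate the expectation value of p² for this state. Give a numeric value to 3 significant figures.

p² ψ = −ħ² d²ψ/dx²; ⟨p²⟩ = −ħ² ∫ ψ*·ψ'' dx.
Gaussian moments (u = x − x₀): ∫u^(2j)·e^(−2αu²) du = (2j−1)!!/(4α)^j · √(π/(2α)), odd powers integrate to 0; here √(π/(2α)) = 0.64209. Derivatives: ψ′ = (ik − 2αu)·ψ, ψ″ = ((ik − 2αu)² − 2α)·ψ; the odd-in-u pieces drop out.
⟨p²⟩ = 10.622.

10.6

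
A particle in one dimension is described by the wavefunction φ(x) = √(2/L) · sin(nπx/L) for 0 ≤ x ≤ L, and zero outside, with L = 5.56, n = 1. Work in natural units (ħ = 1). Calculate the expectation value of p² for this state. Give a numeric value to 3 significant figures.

p² φ = −ħ² d²φ/dx²; ⟨p²⟩ = −ħ² ∫ φ*·φ'' dx.
d/dx sin(nπx/L) = (nπ/L)·cos(nπx/L) and d²/dx² sin(nπx/L) = −(nπ/L)²·sin(nπx/L); on 0 ≤ x ≤ L, ∫sin²(nπx/L) dx = L/2 and ∫sin(nπx/L)·cos(nπx/L) dx = 0.
⟨p²⟩ = 0.31926.

0.319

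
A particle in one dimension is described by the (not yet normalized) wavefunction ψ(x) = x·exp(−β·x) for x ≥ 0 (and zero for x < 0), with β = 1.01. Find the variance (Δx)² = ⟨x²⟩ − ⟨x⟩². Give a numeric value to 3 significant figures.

0.735

Compute ⟨x⟩ and ⟨x²⟩ separately, then (Δx)² = ⟨x²⟩ − ⟨x⟩².
Every integrand reduces to terms xʲ·e^(−2βx) on [0, ∞); use ∫₀^∞ xʲ·e^(−2βx) dx = j!/(2β)^(j+1).
Normalization: ∫|ψ|² dx = 0.24265.
⟨x⟩ = 1.4851 and ⟨x²⟩ = 2.9409.
(Δx)² = 2.9409 − (1.4851)² = 0.73522.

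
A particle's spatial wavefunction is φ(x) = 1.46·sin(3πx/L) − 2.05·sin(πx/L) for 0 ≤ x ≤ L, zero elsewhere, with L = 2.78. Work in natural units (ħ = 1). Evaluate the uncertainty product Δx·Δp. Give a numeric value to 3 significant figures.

0.659

Δx = √(⟨x²⟩−⟨x⟩²), Δp = √(⟨p²⟩−⟨p⟩²).
On 0 ≤ x ≤ L (j ≠ l): ∫sin²(jπx/L) dx = L/2, ∫sin(jπx/L)·sin(lπx/L) dx = 0; diagonal moments ∫x·sin²(jπx/L) dx = L²/4, ∫x²·sin²(jπx/L) dx = L³·(1/6 − 1/(4j²π²)); cross terms ∫x·sin(jπx/L)·sin(lπx/L) dx = 0 for j + l even and −4jlL²/(π²(j² − l²)²) for j + l odd, ∫x²·sin(jπx/L)·sin(lπx/L) dx = (−1)^(j+l)·4jlL³/(π²(j² − l²)²); higher powers the same way via product-to-sum and parts. d²/dx² sin(jπx/L) = −(jπ/L)²·sin(jπx/L); on 0 ≤ x ≤ L, ∫sin²(jπx/L) dx = L/2 and ∫sin(jπx/L)·sin(lπx/L) dx = 0 for j ≠ l, so only diagonal terms survive in ∫|φ|² and ∫φ·φ″; ∫φ·φ′ dx = [φ²/2] between the walls = 0.
Normalization: ∫|φ|² dx = 8.8044.
⟨x⟩ = 1.3900, ⟨x²⟩ = 2.0242 ⇒ Δx = 0.30351.
⟨p⟩ = 0.0000, ⟨p²⟩ = 4.7152 ⇒ Δp = 2.1714.
Δx·Δp = 0.65906.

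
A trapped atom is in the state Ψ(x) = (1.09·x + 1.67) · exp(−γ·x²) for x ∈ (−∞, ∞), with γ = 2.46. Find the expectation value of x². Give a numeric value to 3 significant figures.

0.110

⟨x²⟩ = ∫ x²·|Ψ|² dx / ∫|Ψ|² dx (integrals over the domain).
Expand each integrand as polynomial × e^(−2γx²) and use ∫x^(2j)·e^(−2γx²) dx = (2j−1)!!/(4γ)^j · √(π/(2γ)), odd powers → 0; here √(π/(2γ)) = 0.79908.
State is unnormalized: ∫|Ψ|² dx = 2.3250, and ∫Ψ*·x²·Ψ dx = 0.25590, so ⟨x²⟩ = 0.25590 / 2.3250.
⟨x²⟩ = 0.11006.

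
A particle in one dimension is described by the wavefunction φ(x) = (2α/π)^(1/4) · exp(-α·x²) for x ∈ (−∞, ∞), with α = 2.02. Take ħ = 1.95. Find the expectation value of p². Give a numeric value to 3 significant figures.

p² φ = −ħ² d²φ/dx²; ⟨p²⟩ = −ħ² ∫ φ*·φ'' dx.
Gaussian moments: ∫x^(2j)·e^(−2αx²) dx = (2j−1)!!/(4α)^j · √(π/(2α)), odd powers integrate to 0; here √(π/(2α)) = 0.88183. Derivatives: d/dx e^(−αx²) = −2αx·e^(−αx²), d²/dx² e^(−αx²) = (4α²x² − 2α)·e^(−αx²).
⟨p²⟩ = 7.6811.

7.68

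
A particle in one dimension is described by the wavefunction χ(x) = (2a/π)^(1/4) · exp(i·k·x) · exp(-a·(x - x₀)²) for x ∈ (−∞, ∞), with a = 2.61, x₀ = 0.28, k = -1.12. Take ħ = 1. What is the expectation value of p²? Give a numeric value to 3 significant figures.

p² χ = −ħ² d²χ/dx²; ⟨p²⟩ = −ħ² ∫ χ*·χ'' dx.
Gaussian moments (u = x − x₀): ∫u^(2j)·e^(−2au²) du = (2j−1)!!/(4a)^j · √(π/(2a)), odd powers integrate to 0; here √(π/(2a)) = 0.77578. Derivatives: χ′ = (ik − 2au)·χ, χ″ = ((ik − 2au)² − 2a)·χ; the odd-in-u pieces drop out.
⟨p²⟩ = 3.8644.

3.86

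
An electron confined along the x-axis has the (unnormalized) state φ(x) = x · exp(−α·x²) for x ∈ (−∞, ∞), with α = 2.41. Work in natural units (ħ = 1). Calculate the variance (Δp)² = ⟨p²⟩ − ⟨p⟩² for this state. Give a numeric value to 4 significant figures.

7.230

Compute ⟨p⟩ and ⟨p²⟩ separately; (Δp)² = ⟨p²⟩ − ⟨p⟩².
Expand each integrand as polynomial × e^(−2αx²) and use ∫x^(2j)·e^(−2αx²) dx = (2j−1)!!/(4α)^j · √(π/(2α)), odd powers → 0; here √(π/(2α)) = 0.80733. Differentiate with the product rule, d/dx e^(−αx²) = −2αx·e^(−αx²).
Normalization: ∫|φ|² dx = 0.083748.
⟨p⟩ = 0.0000 and ⟨p²⟩ = 7.2300.
(Δp)² = 7.2300 − (0.0000)² = 7.2300.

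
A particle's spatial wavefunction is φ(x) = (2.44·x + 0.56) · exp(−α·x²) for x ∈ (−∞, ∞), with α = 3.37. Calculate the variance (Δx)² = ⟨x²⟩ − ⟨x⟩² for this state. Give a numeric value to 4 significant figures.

0.08890

Compute ⟨x⟩ and ⟨x²⟩ separately, then (Δx)² = ⟨x²⟩ − ⟨x⟩².
Expand each integrand as polynomial × e^(−2αx²) and use ∫x^(2j)·e^(−2αx²) dx = (2j−1)!!/(4α)^j · √(π/(2α)), odd powers → 0; here √(π/(2α)) = 0.68272.
Normalization: ∫|φ|² dx = 0.51564.
⟨x⟩ = 0.26842 and ⟨x²⟩ = 0.16095.
(Δx)² = 0.16095 − (0.26842)² = 0.088895.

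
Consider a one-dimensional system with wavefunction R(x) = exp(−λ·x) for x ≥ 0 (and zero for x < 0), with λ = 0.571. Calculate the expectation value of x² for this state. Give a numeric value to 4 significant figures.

⟨x²⟩ = ∫ x²·|R|² dx / ∫|R|² dx (integrals over the domain).
Every integrand reduces to terms xʲ·e^(−2λx) on [0, ∞); use ∫₀^∞ xʲ·e^(−2λx) dx = j!/(2λ)^(j+1).
State is unnormalized: ∫|R|² dx = 0.87566, and ∫R*·x²·R dx = 1.3429, so ⟨x²⟩ = 1.3429 / 0.87566.
⟨x²⟩ = 1.5335.

1.534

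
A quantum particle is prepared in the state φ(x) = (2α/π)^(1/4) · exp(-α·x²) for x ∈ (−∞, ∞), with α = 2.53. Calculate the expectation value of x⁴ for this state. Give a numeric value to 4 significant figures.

⟨x⁴⟩ = ∫ x⁴·|φ|² dx (integrals over the domain).
Gaussian moments: ∫x^(2j)·e^(−2αx²) dx = (2j−1)!!/(4α)^j · √(π/(2α)), odd powers integrate to 0; here √(π/(2α)) = 0.78795.
⟨x⁴⟩ = 0.029293.

0.02929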